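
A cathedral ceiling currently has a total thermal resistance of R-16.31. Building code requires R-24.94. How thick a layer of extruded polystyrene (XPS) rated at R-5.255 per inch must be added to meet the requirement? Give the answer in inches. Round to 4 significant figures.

ΔR = 24.94 − 16.31 = 8.63 ft²·°F·h/BTU
L = ΔR / (R/in) = 8.63/5.255 = 1.6422 in

1.642 in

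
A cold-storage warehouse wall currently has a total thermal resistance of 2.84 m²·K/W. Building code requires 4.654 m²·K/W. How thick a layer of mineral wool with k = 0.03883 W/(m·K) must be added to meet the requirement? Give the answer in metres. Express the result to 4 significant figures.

0.07044 m

ΔR = 4.654 − 2.84 = 1.814 m²·K/W
L = ΔR × k = 1.814 × 0.03883 = 0.070438 m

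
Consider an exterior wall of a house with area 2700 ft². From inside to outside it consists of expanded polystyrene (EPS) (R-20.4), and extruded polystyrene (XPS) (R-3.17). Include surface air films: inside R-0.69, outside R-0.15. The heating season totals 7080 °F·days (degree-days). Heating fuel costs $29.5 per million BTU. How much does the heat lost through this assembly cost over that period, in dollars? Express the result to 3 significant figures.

R_total = 0.69 + 20.4 + 3.17 + 0.15 = 24.41 ft²·°F·h/BTU
E = A × HDD × 24 / R = 2700 × 7080 × 24 / 24.41 = 18790000 BTU
Cost = 18790000/10⁶ × 29.5 = $554.5

554 dollars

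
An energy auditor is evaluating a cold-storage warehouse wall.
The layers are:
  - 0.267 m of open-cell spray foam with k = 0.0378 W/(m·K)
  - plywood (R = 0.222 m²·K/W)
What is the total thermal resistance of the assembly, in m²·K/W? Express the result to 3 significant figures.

0.267/0.0378 = 7.063
R_total = 7.063 + 0.222 = 7.285 m²·K/W

7.29 m²·K/W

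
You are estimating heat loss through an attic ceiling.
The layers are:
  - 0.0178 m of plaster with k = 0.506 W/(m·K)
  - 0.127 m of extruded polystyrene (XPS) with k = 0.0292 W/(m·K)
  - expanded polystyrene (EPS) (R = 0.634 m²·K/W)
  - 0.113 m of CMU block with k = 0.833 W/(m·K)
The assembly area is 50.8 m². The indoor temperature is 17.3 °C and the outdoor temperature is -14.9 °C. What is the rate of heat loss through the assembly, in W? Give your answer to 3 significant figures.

317 W

0.0178/0.506 = 0.03518
0.127/0.0292 = 4.349
0.113/0.833 = 0.1357
R_total = 0.03518 + 4.349 + 0.634 + 0.1357 = 5.154 m²·K/W
Q = A·ΔT/R = 50.8 × (17.3 − (-14.9)) / 5.154 = 317.4 W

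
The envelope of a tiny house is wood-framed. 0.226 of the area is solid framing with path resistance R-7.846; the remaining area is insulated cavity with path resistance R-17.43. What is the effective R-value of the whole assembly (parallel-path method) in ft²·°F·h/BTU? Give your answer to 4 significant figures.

U_eff = 0.774/17.43 + 0.226/7.846 = 0.044406 + 0.028804 = 0.073211
R_eff = 1/U_eff = 13.659 ft²·°F·h/BTU

13.66 ft²·°F·h/BTU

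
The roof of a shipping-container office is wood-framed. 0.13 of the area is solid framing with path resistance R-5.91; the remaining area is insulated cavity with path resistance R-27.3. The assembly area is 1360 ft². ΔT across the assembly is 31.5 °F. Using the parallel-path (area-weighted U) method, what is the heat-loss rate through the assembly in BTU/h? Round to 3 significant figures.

U_eff = 0.87/27.3 + 0.13/5.91 = 0.03187 + 0.022 = 0.05386
R_eff = 1/U_eff = 18.57 ft²·°F·h/BTU
Q = 1360 × 31.5 / 18.57 = 2308 BTU/h

2310 BTU/h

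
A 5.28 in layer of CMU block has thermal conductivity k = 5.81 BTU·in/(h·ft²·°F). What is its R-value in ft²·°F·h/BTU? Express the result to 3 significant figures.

0.909 ft²·°F·h/BTU

R = L/k = 5.28/5.81 = 0.9088 ft²·°F·h/BTU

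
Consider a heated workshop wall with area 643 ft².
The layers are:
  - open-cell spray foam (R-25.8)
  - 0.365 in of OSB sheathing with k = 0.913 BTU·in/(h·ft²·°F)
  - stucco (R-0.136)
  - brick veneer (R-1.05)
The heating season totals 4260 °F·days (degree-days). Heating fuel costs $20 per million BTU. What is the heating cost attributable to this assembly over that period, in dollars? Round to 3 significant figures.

48.0 dollars

0.365/0.913 = 0.3998
R_total = 25.8 + 0.3998 + 0.136 + 1.05 = 27.39 ft²·°F·h/BTU
E = A × HDD × 24 / R = 643 × 4260 × 24 / 27.39 = 2401000 BTU
Cost = 2401000/10⁶ × 20 = $48.01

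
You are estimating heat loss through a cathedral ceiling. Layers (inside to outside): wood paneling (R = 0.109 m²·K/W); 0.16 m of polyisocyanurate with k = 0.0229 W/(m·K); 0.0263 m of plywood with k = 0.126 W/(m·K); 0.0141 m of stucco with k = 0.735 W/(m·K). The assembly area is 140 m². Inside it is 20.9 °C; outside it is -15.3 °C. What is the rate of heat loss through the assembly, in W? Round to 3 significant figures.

692 W

0.16/0.0229 = 6.987
0.0263/0.126 = 0.2087
0.0141/0.735 = 0.01918
R_total = 0.109 + 6.987 + 0.2087 + 0.01918 = 7.324 m²·K/W
Q = A·ΔT/R = 140 × (20.9 − (-15.3)) / 7.324 = 692 W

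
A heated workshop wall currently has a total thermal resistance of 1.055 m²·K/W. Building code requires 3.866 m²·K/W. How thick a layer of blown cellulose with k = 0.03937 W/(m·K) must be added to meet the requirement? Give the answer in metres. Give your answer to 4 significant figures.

0.1107 m

ΔR = 3.866 − 1.055 = 2.811 m²·K/W
L = ΔR × k = 2.811 × 0.03937 = 0.11067 m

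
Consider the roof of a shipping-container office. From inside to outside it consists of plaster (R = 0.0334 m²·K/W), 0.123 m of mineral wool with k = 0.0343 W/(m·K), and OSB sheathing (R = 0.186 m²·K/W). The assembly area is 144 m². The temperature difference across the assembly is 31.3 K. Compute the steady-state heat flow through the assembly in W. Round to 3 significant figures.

0.123/0.0343 = 3.586
R_total = 0.0334 + 3.586 + 0.186 = 3.805 m²·K/W
Q = A·ΔT/R = 144 × 31.3 / 3.805 = 1184 W

1180 W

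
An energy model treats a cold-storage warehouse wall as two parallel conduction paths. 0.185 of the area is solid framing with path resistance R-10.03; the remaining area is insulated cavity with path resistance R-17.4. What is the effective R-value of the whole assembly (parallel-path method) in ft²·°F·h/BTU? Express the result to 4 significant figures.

U_eff = 0.815/17.4 + 0.185/10.03 = 0.046839 + 0.018445 = 0.065284
R_eff = 1/U_eff = 15.318 ft²·°F·h/BTU

15.32 ft²·°F·h/BTU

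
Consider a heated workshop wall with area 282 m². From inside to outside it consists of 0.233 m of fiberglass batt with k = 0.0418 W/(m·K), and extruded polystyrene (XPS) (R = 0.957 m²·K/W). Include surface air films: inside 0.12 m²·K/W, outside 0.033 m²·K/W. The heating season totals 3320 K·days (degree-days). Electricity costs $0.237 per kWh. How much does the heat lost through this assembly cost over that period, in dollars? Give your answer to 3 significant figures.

0.233/0.0418 = 5.574
R_total = 0.12 + 5.574 + 0.957 + 0.033 = 6.684 m²·K/W
E = A × HDD × 24 / R / 1000 = 282 × 3320 × 24 / 6.684 / 1000 = 3362 kWh
Cost = 3362 × 0.237 = $796.7

797 dollars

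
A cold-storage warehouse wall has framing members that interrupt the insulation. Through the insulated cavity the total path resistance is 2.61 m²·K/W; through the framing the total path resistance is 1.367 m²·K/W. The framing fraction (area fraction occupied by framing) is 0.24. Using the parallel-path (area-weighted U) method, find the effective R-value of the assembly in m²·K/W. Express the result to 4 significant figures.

2.142 m²·K/W

U_eff = 0.76/2.61 + 0.24/1.367 = 0.29119 + 0.17557 = 0.46675
R_eff = 1/U_eff = 2.1425 m²·K/W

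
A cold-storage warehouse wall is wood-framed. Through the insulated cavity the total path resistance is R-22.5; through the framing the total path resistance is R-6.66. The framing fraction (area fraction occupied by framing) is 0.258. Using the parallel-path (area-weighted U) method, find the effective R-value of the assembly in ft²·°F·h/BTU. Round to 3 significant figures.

U_eff = 0.742/22.5 + 0.258/6.66 = 0.03298 + 0.03874 = 0.07172
R_eff = 1/U_eff = 13.94 ft²·°F·h/BTU

13.9 ft²·°F·h/BTU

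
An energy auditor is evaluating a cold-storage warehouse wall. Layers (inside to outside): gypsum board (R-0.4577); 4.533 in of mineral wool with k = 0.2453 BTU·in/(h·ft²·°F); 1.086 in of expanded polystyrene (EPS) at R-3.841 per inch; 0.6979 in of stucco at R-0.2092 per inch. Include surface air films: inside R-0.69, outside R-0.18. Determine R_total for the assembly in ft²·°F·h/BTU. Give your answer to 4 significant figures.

4.533/0.2453 = 18.479
1.086 × 3.841 = 4.1713
0.6979 × 0.2092 = 0.146
R_total = 0.69 + 0.4577 + 18.479 + 4.1713 + 0.146 + 0.18 = 24.124 ft²·°F·h/BTU

24.12 ft²·°F·h/BTU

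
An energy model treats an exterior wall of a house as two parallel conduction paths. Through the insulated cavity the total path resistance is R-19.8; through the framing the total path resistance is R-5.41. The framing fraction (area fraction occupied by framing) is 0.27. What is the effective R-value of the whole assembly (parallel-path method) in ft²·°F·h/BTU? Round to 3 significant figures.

11.5 ft²·°F·h/BTU

U_eff = 0.73/19.8 + 0.27/5.41 = 0.03687 + 0.04991 = 0.08678
R_eff = 1/U_eff = 11.52 ft²·°F·h/BTU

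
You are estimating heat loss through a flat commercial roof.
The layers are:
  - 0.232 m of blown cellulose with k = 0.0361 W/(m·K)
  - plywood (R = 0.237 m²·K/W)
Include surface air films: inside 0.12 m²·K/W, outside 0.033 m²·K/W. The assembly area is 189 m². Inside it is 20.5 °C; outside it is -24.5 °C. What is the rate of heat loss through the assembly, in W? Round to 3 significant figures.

1250 W

0.232/0.0361 = 6.427
R_total = 0.12 + 6.427 + 0.237 + 0.033 = 6.817 m²·K/W
Q = A·ΔT/R = 189 × (20.5 − (-24.5)) / 6.817 = 1248 W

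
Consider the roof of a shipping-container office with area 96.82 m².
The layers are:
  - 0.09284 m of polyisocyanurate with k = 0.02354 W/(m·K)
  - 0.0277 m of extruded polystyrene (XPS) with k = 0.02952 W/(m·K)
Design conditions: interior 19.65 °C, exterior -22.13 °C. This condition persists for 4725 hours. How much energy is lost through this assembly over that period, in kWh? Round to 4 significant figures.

0.09284/0.02354 = 3.9439
0.0277/0.02952 = 0.93835
R_total = 3.9439 + 0.93835 = 4.8823 m²·K/W
Q = 96.82 × (19.65 − (-22.13)) / 4.8823 = 828.54 W
E = 828.54 W × 4725 h / 1000 = 3914.8 kWh

3915 kWh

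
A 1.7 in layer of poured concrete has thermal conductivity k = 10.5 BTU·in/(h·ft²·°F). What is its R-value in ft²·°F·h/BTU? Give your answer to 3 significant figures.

R = L/k = 1.7/10.5 = 0.1619 ft²·°F·h/BTU

0.162 ft²·°F·h/BTU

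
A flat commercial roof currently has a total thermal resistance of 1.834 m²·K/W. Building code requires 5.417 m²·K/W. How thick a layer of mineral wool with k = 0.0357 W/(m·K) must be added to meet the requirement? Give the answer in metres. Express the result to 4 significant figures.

ΔR = 5.417 − 1.834 = 3.583 m²·K/W
L = ΔR × k = 3.583 × 0.0357 = 0.12791 m

0.1279 m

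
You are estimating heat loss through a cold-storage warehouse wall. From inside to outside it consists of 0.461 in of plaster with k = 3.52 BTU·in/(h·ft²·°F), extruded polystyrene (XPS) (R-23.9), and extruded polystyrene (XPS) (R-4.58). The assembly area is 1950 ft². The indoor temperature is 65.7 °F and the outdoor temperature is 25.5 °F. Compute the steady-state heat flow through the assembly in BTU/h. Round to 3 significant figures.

0.461/3.52 = 0.131
R_total = 0.131 + 23.9 + 4.58 = 28.61 ft²·°F·h/BTU
Q = A·ΔT/R = 1950 × (65.7 − 25.5) / 28.61 = 2740 BTU/h

2740 BTU/h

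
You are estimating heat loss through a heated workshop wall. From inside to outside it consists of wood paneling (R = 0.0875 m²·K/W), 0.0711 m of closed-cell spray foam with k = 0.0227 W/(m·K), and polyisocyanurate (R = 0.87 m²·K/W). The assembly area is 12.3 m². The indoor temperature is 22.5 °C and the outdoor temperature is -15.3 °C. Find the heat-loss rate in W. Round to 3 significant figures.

0.0711/0.0227 = 3.132
R_total = 0.0875 + 3.132 + 0.87 = 4.09 m²·K/W
Q = A·ΔT/R = 12.3 × (22.5 − (-15.3)) / 4.09 = 113.7 W

114 W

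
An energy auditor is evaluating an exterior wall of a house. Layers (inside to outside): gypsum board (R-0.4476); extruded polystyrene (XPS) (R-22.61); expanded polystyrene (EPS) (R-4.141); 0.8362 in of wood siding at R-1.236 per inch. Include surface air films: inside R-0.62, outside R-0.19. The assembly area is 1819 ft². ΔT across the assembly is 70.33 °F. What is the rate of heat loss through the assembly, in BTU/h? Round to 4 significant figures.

0.8362 × 1.236 = 1.0335
R_total = 0.62 + 0.4476 + 22.61 + 4.141 + 1.0335 + 0.19 = 29.042 ft²·°F·h/BTU
Q = A·ΔT/R = 1819 × 70.33 / 29.042 = 4405 BTU/h

4405 BTU/h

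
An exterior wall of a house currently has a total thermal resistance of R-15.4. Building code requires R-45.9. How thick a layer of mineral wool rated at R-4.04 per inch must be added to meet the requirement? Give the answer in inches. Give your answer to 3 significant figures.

7.55 in

ΔR = 45.9 − 15.4 = 30.5 ft²·°F·h/BTU
L = ΔR / (R/in) = 30.5/4.04 = 7.55 in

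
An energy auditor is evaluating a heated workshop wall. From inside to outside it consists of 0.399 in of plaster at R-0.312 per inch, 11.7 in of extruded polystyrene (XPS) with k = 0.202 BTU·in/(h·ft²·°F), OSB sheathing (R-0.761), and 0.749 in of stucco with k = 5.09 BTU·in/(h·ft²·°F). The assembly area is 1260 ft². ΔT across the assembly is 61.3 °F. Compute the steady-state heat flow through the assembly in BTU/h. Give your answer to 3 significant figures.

1310 BTU/h

0.399 × 0.312 = 0.1245
11.7/0.202 = 57.92
0.749/5.09 = 0.1472
R_total = 0.1245 + 57.92 + 0.761 + 0.1472 = 58.95 ft²·°F·h/BTU
Q = A·ΔT/R = 1260 × 61.3 / 58.95 = 1310 BTU/h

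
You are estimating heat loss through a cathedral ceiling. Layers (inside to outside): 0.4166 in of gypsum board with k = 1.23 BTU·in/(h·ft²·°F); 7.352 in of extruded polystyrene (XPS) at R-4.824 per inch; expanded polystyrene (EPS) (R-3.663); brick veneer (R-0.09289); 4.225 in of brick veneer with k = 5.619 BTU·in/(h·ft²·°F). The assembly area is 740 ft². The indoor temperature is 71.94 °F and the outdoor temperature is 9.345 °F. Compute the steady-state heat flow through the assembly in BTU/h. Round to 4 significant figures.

1149 BTU/h

0.4166/1.23 = 0.3387
7.352 × 4.824 = 35.466
4.225/5.619 = 0.75191
R_total = 0.3387 + 35.466 + 3.663 + 0.09289 + 0.75191 = 40.313 ft²·°F·h/BTU
Q = A·ΔT/R = 740 × (71.94 − 9.345) / 40.313 = 1149 BTU/h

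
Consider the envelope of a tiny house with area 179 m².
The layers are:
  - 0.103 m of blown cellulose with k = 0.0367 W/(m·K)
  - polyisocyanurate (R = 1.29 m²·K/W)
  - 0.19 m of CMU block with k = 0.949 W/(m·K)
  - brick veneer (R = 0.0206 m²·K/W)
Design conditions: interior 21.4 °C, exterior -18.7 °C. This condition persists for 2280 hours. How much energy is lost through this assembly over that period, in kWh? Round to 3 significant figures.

0.103/0.0367 = 2.807
0.19/0.949 = 0.2002
R_total = 2.807 + 1.29 + 0.2002 + 0.0206 = 4.317 m²·K/W
Q = 179 × (21.4 − (-18.7)) / 4.317 = 1663 W
E = 1663 W × 2280 h / 1000 = 3791 kWh

3790 kWh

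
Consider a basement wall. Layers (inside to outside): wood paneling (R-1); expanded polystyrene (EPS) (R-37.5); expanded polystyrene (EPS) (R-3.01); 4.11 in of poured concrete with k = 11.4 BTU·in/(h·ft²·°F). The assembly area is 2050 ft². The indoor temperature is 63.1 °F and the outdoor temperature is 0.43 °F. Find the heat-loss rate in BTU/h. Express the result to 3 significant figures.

4.11/11.4 = 0.3605
R_total = 1 + 37.5 + 3.01 + 0.3605 = 41.87 ft²·°F·h/BTU
Q = A·ΔT/R = 2050 × (63.1 − 0.43) / 41.87 = 3068 BTU/h

3070 BTU/h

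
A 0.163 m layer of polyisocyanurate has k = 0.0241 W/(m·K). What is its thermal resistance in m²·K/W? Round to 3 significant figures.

R = L/k = 0.163/0.0241 = 6.763 m²·K/W

6.76 m²·K/W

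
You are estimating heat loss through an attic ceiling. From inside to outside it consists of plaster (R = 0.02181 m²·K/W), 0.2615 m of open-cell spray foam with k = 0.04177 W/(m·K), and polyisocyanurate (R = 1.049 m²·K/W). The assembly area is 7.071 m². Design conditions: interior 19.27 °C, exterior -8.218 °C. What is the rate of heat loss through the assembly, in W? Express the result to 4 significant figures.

26.51 W

0.2615/0.04177 = 6.2605
R_total = 0.02181 + 6.2605 + 1.049 = 7.3313 m²·K/W
Q = A·ΔT/R = 7.071 × (19.27 − (-8.218)) / 7.3313 = 26.512 W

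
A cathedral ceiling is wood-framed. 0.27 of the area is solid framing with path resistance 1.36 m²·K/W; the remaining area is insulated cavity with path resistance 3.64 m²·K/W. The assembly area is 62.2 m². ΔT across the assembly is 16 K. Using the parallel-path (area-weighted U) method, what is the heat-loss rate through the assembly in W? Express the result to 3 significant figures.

397 W

U_eff = 0.73/3.64 + 0.27/1.36 = 0.2005 + 0.1985 = 0.3991
R_eff = 1/U_eff = 2.506 m²·K/W
Q = 62.2 × 16 / 2.506 = 397.2 W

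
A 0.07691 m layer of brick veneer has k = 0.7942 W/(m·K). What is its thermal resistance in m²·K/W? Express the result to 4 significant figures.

R = L/k = 0.07691/0.7942 = 0.09684 m²·K/W

0.09684 m²·K/W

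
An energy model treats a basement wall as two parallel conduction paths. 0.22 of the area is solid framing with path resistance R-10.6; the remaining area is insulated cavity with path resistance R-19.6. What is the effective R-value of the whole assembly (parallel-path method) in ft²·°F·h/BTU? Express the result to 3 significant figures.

16.5 ft²·°F·h/BTU

U_eff = 0.78/19.6 + 0.22/10.6 = 0.0398 + 0.02075 = 0.06055
R_eff = 1/U_eff = 16.52 ft²·°F·h/BTU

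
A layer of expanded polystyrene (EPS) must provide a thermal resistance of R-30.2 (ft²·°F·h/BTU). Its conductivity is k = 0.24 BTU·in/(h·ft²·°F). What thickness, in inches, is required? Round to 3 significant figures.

L = R × k = 30.2 × 0.24 = 7.248 in

7.25 in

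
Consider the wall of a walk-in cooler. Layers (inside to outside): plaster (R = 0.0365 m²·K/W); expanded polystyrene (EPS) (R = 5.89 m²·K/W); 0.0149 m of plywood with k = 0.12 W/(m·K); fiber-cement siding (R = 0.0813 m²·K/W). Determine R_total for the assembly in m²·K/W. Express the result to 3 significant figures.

0.0149/0.12 = 0.1242
R_total = 0.0365 + 5.89 + 0.1242 + 0.0813 = 6.132 m²·K/W

6.13 m²·K/W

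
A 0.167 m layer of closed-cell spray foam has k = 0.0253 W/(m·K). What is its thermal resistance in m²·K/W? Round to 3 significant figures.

6.60 m²·K/W

R = L/k = 0.167/0.0253 = 6.601 m²·K/W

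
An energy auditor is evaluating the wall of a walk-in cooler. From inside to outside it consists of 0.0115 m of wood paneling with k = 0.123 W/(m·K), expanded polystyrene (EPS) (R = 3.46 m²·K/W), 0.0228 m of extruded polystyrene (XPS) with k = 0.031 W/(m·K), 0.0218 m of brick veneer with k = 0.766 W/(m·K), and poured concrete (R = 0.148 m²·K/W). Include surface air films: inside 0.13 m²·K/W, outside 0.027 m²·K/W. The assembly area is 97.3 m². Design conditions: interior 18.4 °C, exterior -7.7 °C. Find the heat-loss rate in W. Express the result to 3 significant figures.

549 W

0.0115/0.123 = 0.0935
0.0228/0.031 = 0.7355
0.0218/0.766 = 0.02846
R_total = 0.13 + 0.0935 + 3.46 + 0.7355 + 0.02846 + 0.148 + 0.027 = 4.622 m²·K/W
Q = A·ΔT/R = 97.3 × (18.4 − (-7.7)) / 4.622 = 549.4 W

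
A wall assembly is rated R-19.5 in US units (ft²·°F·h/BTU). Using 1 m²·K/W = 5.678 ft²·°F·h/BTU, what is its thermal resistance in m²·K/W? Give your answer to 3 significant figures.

R_SI = 19.5/5.678 = 3.434

3.43 m²·K/W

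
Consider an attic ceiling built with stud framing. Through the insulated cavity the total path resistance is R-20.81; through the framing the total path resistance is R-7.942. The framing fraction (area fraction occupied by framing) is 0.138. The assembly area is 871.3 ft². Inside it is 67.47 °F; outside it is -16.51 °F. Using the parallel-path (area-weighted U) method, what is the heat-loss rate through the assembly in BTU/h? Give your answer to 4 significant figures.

U_eff = 0.862/20.81 + 0.138/7.942 = 0.041422 + 0.017376 = 0.058798
R_eff = 1/U_eff = 17.007 ft²·°F·h/BTU
Q = 871.3 × (67.47 − (-16.51)) / 17.007 = 4302.4 BTU/h

4302 BTU/h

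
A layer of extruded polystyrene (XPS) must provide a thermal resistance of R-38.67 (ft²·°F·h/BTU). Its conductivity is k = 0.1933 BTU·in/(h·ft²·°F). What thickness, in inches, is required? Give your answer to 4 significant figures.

L = R × k = 38.67 × 0.1933 = 7.4749 in

7.475 in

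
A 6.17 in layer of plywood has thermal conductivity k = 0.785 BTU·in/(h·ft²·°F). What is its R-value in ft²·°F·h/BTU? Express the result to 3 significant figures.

7.86 ft²·°F·h/BTU

R = L/k = 6.17/0.785 = 7.86 ft²·°F·h/BTU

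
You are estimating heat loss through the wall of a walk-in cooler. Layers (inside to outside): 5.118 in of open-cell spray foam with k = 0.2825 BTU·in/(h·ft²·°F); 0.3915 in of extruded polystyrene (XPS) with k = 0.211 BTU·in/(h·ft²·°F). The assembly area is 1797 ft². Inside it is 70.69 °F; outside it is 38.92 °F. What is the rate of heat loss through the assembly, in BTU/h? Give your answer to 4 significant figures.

5.118/0.2825 = 18.117
0.3915/0.211 = 1.8555
R_total = 18.117 + 1.8555 = 19.972 ft²·°F·h/BTU
Q = A·ΔT/R = 1797 × (70.69 − 38.92) / 19.972 = 2858.5 BTU/h

2858 BTU/h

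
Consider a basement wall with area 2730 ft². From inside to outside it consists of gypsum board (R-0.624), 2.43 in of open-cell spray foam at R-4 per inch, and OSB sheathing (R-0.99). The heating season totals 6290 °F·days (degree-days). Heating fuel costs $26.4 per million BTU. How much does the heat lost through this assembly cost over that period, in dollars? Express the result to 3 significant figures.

960 dollars

2.43 × 4 = 9.72
R_total = 0.624 + 9.72 + 0.99 = 11.33 ft²·°F·h/BTU
E = A × HDD × 24 / R = 2730 × 6290 × 24 / 11.33 = 36360000 BTU
Cost = 36360000/10⁶ × 26.4 = $959.9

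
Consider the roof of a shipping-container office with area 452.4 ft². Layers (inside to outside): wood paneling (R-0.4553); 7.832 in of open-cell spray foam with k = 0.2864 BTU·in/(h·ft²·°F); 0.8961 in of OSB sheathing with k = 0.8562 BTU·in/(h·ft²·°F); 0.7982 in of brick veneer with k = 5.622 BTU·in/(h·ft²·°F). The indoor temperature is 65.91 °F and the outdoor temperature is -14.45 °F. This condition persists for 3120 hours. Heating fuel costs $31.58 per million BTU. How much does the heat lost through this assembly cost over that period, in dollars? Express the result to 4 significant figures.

123.6 dollars

7.832/0.2864 = 27.346
0.8961/0.8562 = 1.0466
0.7982/5.622 = 0.14198
R_total = 0.4553 + 27.346 + 1.0466 + 0.14198 = 28.99 ft²·°F·h/BTU
Q = 452.4 × (65.91 − (-14.45)) / 28.99 = 1254 BTU/h
E = 1254 × 3120 = 3912600 BTU
Cost = 3912600/10⁶ × 31.58 = $123.56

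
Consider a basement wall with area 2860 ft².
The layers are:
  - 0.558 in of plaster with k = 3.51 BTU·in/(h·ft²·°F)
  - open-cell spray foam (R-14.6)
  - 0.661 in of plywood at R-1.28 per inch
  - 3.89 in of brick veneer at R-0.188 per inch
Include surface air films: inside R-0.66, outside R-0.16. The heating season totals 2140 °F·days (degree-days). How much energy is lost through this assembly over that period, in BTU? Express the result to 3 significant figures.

0.558/3.51 = 0.159
0.661 × 1.28 = 0.8461
3.89 × 0.188 = 0.7313
R_total = 0.66 + 0.159 + 14.6 + 0.8461 + 0.7313 + 0.16 = 17.16 ft²·°F·h/BTU
E = A × HDD × 24 / R = 2860 × 2140 × 24 / 17.16 = 8562000 BTU

8560000 BTU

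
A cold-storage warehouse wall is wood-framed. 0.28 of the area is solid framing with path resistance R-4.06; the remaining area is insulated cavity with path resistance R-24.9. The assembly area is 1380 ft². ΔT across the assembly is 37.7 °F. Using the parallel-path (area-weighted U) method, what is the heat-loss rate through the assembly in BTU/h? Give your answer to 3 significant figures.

U_eff = 0.72/24.9 + 0.28/4.06 = 0.02892 + 0.06897 = 0.09788
R_eff = 1/U_eff = 10.22 ft²·°F·h/BTU
Q = 1380 × 37.7 / 10.22 = 5092 BTU/h

5090 BTU/h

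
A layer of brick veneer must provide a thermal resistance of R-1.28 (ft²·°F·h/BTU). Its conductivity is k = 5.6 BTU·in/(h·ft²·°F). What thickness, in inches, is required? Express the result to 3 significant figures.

L = R × k = 1.28 × 5.6 = 7.168 in

7.17 in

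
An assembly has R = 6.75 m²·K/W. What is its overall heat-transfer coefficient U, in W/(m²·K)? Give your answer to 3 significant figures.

U = 1/R = 1/6.75 = 0.1481

0.148 W/(m²·K)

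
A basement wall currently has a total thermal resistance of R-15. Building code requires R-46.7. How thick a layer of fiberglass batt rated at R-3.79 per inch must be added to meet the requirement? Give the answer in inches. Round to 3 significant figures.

ΔR = 46.7 − 15 = 31.7 ft²·°F·h/BTU
L = ΔR / (R/in) = 31.7/3.79 = 8.364 in

8.36 in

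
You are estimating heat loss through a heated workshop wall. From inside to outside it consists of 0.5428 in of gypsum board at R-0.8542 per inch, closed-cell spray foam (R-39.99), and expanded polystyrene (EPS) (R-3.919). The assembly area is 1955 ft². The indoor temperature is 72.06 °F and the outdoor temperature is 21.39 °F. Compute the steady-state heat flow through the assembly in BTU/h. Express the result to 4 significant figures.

2232 BTU/h

0.5428 × 0.8542 = 0.46366
R_total = 0.46366 + 39.99 + 3.919 = 44.373 ft²·°F·h/BTU
Q = A·ΔT/R = 1955 × (72.06 − 21.39) / 44.373 = 2232.5 BTU/h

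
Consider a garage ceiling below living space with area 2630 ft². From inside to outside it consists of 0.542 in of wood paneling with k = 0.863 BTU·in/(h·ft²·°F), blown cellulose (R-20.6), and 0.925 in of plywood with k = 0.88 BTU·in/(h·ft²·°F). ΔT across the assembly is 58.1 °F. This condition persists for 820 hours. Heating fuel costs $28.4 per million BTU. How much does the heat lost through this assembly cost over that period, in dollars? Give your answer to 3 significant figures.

0.542/0.863 = 0.628
0.925/0.88 = 1.051
R_total = 0.628 + 20.6 + 1.051 = 22.28 ft²·°F·h/BTU
Q = 2630 × 58.1 / 22.28 = 6859 BTU/h
E = 6859 × 820 = 5624000 BTU
Cost = 5624000/10⁶ × 28.4 = $159.7

160 dollars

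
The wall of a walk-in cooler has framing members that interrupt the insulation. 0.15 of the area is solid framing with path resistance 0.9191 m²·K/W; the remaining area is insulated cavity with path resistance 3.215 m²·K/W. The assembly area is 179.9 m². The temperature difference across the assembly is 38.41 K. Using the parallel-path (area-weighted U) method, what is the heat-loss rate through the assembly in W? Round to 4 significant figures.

2955 W

U_eff = 0.85/3.215 + 0.15/0.9191 = 0.26439 + 0.1632 = 0.42759
R_eff = 1/U_eff = 2.3387 m²·K/W
Q = 179.9 × 38.41 / 2.3387 = 2954.6 W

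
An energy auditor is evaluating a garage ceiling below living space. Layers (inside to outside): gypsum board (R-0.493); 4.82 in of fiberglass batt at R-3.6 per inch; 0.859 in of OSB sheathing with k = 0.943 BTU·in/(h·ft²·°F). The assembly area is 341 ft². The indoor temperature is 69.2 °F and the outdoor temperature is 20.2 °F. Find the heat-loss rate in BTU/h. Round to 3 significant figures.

891 BTU/h

4.82 × 3.6 = 17.35
0.859/0.943 = 0.9109
R_total = 0.493 + 17.35 + 0.9109 = 18.76 ft²·°F·h/BTU
Q = A·ΔT/R = 341 × (69.2 − 20.2) / 18.76 = 890.9 BTU/h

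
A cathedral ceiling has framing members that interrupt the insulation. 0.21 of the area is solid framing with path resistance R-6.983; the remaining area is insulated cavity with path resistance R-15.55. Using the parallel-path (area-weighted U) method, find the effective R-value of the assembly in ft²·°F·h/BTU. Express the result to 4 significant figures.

U_eff = 0.79/15.55 + 0.21/6.983 = 0.050804 + 0.030073 = 0.080877
R_eff = 1/U_eff = 12.364 ft²·°F·h/BTU

12.36 ft²·°F·h/BTU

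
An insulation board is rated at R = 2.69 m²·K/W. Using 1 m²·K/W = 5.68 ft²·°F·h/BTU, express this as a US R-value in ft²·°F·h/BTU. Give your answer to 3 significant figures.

R_US = 2.69 × 5.68 = 15.28

15.3 ft²·°F·h/BTU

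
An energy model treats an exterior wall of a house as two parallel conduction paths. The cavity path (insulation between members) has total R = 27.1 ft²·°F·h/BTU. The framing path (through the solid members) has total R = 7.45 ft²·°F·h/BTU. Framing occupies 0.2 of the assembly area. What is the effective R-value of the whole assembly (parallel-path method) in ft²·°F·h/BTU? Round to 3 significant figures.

U_eff = 0.8/27.1 + 0.2/7.45 = 0.02952 + 0.02685 = 0.05637
R_eff = 1/U_eff = 17.74 ft²·°F·h/BTU

17.7 ft²·°F·h/BTU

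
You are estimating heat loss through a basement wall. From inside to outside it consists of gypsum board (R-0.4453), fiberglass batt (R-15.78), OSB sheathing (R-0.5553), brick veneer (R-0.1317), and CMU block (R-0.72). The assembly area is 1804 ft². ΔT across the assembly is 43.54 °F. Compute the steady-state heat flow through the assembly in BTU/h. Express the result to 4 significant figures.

4455 BTU/h

R_total = 0.4453 + 15.78 + 0.5553 + 0.1317 + 0.72 = 17.632 ft²·°F·h/BTU
Q = A·ΔT/R = 1804 × 43.54 / 17.632 = 4454.7 BTU/h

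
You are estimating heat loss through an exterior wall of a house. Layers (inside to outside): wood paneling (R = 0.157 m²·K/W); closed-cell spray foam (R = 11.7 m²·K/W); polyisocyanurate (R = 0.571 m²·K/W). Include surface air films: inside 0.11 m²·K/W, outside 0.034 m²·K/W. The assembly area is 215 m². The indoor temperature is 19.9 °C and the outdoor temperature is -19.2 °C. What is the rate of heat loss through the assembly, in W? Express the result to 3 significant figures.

669 W

R_total = 0.11 + 0.157 + 11.7 + 0.571 + 0.034 = 12.57 m²·K/W
Q = A·ΔT/R = 215 × (19.9 − (-19.2)) / 12.57 = 668.7 W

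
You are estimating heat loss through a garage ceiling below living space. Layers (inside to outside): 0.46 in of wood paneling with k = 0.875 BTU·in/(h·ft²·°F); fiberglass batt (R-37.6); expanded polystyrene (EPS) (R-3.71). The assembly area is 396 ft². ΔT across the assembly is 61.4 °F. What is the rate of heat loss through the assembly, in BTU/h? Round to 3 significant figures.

581 BTU/h

0.46/0.875 = 0.5257
R_total = 0.5257 + 37.6 + 3.71 = 41.84 ft²·°F·h/BTU
Q = A·ΔT/R = 396 × 61.4 / 41.84 = 581.2 BTU/h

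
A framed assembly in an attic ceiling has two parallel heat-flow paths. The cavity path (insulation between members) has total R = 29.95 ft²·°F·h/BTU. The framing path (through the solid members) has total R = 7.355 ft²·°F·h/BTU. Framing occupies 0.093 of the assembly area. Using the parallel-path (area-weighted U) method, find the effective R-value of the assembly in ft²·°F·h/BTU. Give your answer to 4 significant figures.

U_eff = 0.907/29.95 + 0.093/7.355 = 0.030284 + 0.012644 = 0.042928
R_eff = 1/U_eff = 23.295 ft²·°F·h/BTU

23.29 ft²·°F·h/BTU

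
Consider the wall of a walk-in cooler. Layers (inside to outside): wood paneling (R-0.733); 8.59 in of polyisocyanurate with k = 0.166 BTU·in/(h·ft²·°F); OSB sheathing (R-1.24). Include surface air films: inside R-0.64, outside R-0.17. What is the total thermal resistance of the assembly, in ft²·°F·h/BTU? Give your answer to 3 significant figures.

8.59/0.166 = 51.75
R_total = 0.64 + 0.733 + 51.75 + 1.24 + 0.17 = 54.53 ft²·°F·h/BTU

54.5 ft²·°F·h/BTU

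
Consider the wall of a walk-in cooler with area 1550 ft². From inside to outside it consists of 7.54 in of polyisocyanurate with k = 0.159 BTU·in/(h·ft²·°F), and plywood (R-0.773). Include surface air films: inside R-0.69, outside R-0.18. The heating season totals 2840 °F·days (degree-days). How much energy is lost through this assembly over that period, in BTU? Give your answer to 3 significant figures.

2150000 BTU

7.54/0.159 = 47.42
R_total = 0.69 + 47.42 + 0.773 + 0.18 = 49.06 ft²·°F·h/BTU
E = A × HDD × 24 / R = 1550 × 2840 × 24 / 49.06 = 2153000 BTU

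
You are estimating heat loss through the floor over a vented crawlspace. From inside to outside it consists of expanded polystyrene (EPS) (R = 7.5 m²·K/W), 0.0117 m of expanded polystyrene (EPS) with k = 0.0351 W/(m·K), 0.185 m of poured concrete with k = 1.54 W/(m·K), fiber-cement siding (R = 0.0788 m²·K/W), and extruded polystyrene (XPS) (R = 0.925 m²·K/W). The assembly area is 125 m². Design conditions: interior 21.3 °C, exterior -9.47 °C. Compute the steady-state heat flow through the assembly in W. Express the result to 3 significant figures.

0.0117/0.0351 = 0.3333
0.185/1.54 = 0.1201
R_total = 7.5 + 0.3333 + 0.1201 + 0.0788 + 0.925 = 8.957 m²·K/W
Q = A·ΔT/R = 125 × (21.3 − (-9.47)) / 8.957 = 429.4 W

429 W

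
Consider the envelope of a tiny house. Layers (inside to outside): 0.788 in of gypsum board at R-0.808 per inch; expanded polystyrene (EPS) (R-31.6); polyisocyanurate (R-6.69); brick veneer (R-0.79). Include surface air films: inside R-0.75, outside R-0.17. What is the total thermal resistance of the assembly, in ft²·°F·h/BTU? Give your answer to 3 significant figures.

40.6 ft²·°F·h/BTU

0.788 × 0.808 = 0.6367
R_total = 0.75 + 0.6367 + 31.6 + 6.69 + 0.79 + 0.17 = 40.64 ft²·°F·h/BTU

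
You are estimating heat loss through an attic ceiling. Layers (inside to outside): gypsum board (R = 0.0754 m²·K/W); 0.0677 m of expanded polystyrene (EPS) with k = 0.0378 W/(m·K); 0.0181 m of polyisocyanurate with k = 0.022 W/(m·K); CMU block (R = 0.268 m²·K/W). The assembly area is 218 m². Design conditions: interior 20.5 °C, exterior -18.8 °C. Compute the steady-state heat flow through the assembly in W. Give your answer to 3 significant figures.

0.0677/0.0378 = 1.791
0.0181/0.022 = 0.8227
R_total = 0.0754 + 1.791 + 0.8227 + 0.268 = 2.957 m²·K/W
Q = A·ΔT/R = 218 × (20.5 − (-18.8)) / 2.957 = 2897 W

2900 W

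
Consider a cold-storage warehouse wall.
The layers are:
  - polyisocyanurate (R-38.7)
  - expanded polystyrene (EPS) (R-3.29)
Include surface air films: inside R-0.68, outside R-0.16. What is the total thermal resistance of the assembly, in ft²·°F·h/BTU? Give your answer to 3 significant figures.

42.8 ft²·°F·h/BTU

R_total = 0.68 + 38.7 + 3.29 + 0.16 = 42.83 ft²·°F·h/BTU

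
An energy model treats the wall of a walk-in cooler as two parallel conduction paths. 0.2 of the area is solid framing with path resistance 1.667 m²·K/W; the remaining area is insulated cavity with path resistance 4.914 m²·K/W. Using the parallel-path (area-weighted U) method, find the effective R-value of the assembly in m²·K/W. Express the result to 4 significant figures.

3.536 m²·K/W

U_eff = 0.8/4.914 + 0.2/1.667 = 0.1628 + 0.11998 = 0.28278
R_eff = 1/U_eff = 3.5364 m²·K/W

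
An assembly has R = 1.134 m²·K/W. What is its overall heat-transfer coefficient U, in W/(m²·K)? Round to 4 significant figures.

0.8818 W/(m²·K)

U = 1/R = 1/1.134 = 0.88183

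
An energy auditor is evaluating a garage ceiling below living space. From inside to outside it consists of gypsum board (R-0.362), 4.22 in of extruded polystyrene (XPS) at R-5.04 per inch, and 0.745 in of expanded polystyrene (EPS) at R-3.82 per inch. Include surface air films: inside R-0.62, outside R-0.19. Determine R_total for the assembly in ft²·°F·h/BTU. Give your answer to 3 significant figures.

4.22 × 5.04 = 21.27
0.745 × 3.82 = 2.846
R_total = 0.62 + 0.362 + 21.27 + 2.846 + 0.19 = 25.29 ft²·°F·h/BTU

25.3 ft²·°F·h/BTU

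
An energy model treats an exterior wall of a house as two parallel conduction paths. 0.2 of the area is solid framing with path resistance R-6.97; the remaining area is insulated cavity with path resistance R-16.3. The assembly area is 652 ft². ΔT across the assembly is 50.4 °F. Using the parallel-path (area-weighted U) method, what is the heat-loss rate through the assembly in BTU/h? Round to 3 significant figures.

U_eff = 0.8/16.3 + 0.2/6.97 = 0.04908 + 0.02869 = 0.07777
R_eff = 1/U_eff = 12.86 ft²·°F·h/BTU
Q = 652 × 50.4 / 12.86 = 2556 BTU/h

2560 BTU/h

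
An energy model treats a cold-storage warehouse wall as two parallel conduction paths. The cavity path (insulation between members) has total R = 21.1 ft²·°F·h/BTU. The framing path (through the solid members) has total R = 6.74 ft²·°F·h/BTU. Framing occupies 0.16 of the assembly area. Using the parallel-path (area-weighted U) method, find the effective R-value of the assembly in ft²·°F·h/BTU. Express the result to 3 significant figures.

U_eff = 0.84/21.1 + 0.16/6.74 = 0.03981 + 0.02374 = 0.06355
R_eff = 1/U_eff = 15.74 ft²·°F·h/BTU

15.7 ft²·°F·h/BTU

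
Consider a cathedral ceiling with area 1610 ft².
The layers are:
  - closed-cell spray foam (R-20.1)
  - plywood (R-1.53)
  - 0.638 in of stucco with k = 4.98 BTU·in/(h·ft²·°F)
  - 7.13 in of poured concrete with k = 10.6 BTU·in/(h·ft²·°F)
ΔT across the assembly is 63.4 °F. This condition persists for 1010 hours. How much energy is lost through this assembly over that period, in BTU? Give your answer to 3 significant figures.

4600000 BTU

0.638/4.98 = 0.1281
7.13/10.6 = 0.6726
R_total = 20.1 + 1.53 + 0.1281 + 0.6726 = 22.43 ft²·°F·h/BTU
Q = 1610 × 63.4 / 22.43 = 4551 BTU/h
E = 4551 × 1010 = 4596000 BTU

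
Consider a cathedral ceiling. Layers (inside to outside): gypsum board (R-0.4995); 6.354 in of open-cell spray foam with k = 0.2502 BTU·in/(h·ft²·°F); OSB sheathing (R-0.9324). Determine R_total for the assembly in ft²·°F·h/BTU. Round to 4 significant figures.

26.83 ft²·°F·h/BTU

6.354/0.2502 = 25.396
R_total = 0.4995 + 25.396 + 0.9324 = 26.828 ft²·°F·h/BTU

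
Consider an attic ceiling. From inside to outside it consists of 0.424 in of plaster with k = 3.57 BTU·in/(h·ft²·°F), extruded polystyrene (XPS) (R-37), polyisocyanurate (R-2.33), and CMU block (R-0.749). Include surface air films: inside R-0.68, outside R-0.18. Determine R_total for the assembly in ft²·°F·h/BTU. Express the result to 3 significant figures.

41.1 ft²·°F·h/BTU

0.424/3.57 = 0.1188
R_total = 0.68 + 0.1188 + 37 + 2.33 + 0.749 + 0.18 = 41.06 ft²·°F·h/BTU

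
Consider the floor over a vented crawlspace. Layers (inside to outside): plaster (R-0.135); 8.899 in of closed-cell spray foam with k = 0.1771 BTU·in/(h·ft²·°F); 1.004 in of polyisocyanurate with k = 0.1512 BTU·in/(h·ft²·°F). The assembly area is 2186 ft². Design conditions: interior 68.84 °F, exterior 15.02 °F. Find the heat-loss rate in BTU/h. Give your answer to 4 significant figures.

2063 BTU/h

8.899/0.1771 = 50.248
1.004/0.1512 = 6.6402
R_total = 0.135 + 50.248 + 6.6402 = 57.024 ft²·°F·h/BTU
Q = A·ΔT/R = 2186 × (68.84 − 15.02) / 57.024 = 2063.2 BTU/h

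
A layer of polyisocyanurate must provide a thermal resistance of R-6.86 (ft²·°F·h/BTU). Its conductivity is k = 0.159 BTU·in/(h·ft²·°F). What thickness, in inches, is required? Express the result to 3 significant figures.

L = R × k = 6.86 × 0.159 = 1.091 in

1.09 in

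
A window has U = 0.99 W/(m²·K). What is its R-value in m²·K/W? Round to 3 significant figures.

R = 1/U = 1/0.99 = 1.01

1.01 m²·K/W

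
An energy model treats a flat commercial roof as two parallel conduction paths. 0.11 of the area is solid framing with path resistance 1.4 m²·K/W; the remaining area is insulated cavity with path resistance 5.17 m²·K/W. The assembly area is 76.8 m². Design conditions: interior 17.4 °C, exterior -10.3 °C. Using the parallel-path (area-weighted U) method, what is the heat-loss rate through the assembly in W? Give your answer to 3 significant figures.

533 W

U_eff = 0.89/5.17 + 0.11/1.4 = 0.1721 + 0.07857 = 0.2507
R_eff = 1/U_eff = 3.989 m²·K/W
Q = 76.8 × (17.4 − (-10.3)) / 3.989 = 533.4 W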